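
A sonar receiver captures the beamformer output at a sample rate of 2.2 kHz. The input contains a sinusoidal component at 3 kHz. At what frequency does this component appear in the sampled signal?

3 kHz mod fs = 0.8 kHz.
0.8 kHz ≤ fs/2 = 1.1 kHz, appears at 0.8 kHz.

0.8 kHz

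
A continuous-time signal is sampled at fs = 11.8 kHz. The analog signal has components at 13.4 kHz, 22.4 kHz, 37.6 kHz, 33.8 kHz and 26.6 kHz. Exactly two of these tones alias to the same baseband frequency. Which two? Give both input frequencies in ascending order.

13.4 kHz, 33.8 kHz

fs/2 = 5.9 kHz.
13.4 kHz mod fs = 1.6 kHz.
1.6 kHz ≤ fs/2 = 5.9 kHz, appears at 1.6 kHz.
22.4 kHz mod fs = 10.6 kHz.
10.6 kHz > fs/2 = 5.9 kHz, folds to fs − 10.6 kHz = 1.2 kHz.
37.6 kHz mod fs = 2.2 kHz.
2.2 kHz ≤ fs/2 = 5.9 kHz, appears at 2.2 kHz.
33.8 kHz mod fs = 10.2 kHz.
10.2 kHz > fs/2 = 5.9 kHz, folds to fs − 10.2 kHz = 1.6 kHz.
26.6 kHz mod fs = 3 kHz.
3 kHz ≤ fs/2 = 5.9 kHz, appears at 3 kHz.
13.4 kHz and 33.8 kHz both map to 1.6 kHz.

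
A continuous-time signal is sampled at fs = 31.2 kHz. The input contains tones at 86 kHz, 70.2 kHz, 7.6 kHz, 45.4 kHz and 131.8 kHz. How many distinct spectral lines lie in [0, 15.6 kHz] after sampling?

4

fs/2 = 15.6 kHz.
86 kHz mod fs = 23.6 kHz.
23.6 kHz > fs/2 = 15.6 kHz, folds to fs − 23.6 kHz = 7.6 kHz.
70.2 kHz mod fs = 7.8 kHz.
7.8 kHz ≤ fs/2 = 15.6 kHz, appears at 7.8 kHz.
7.6 kHz ≤ fs/2 = 15.6 kHz, passes unchanged.
45.4 kHz mod fs = 14.2 kHz.
14.2 kHz ≤ fs/2 = 15.6 kHz, appears at 14.2 kHz.
131.8 kHz mod fs = 7 kHz.
7 kHz ≤ fs/2 = 15.6 kHz, appears at 7 kHz.
Distinct values: {7 kHz, 7.6 kHz, 7.8 kHz, 14.2 kHz} → 4.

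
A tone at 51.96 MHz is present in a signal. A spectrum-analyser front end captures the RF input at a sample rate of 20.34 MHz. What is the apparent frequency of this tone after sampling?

9.06 MHz

51.96 MHz mod fs = 11.28 MHz.
11.28 MHz > fs/2 = 10.17 MHz, folds to fs − 11.28 MHz = 9.06 MHz.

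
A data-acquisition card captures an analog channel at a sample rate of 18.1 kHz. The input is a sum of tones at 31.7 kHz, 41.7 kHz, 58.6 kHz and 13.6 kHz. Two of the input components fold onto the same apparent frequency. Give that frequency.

fs/2 = 9.05 kHz.
31.7 kHz mod fs = 13.6 kHz.
13.6 kHz > fs/2 = 9.05 kHz, folds to fs − 13.6 kHz = 4.5 kHz.
41.7 kHz mod fs = 5.5 kHz.
5.5 kHz ≤ fs/2 = 9.05 kHz, appears at 5.5 kHz.
58.6 kHz mod fs = 4.3 kHz.
4.3 kHz ≤ fs/2 = 9.05 kHz, appears at 4.3 kHz.
13.6 kHz > fs/2 = 9.05 kHz, folds to fs − 13.6 kHz = 4.5 kHz.
13.6 kHz and 31.7 kHz both map to 4.5 kHz.

4.5 kHz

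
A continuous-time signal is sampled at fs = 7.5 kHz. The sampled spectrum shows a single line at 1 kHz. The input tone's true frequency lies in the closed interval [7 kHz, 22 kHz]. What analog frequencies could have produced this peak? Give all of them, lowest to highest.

Frequencies that alias to 1 kHz are k·fs ± 1 kHz for integer k ≥ 0.
k=0: 1 kHz.
k=1: 6.5 kHz, 8.5 kHz.
k=2: 14 kHz, 16 kHz.
k=3: 21.5 kHz, 23.5 kHz.
k=4: 29 kHz, 31 kHz.
Within [7 kHz, 22 kHz]: 8.5 kHz, 14 kHz, 16 kHz, 21.5 kHz.

8.5 kHz, 14 kHz, 16 kHz, 21.5 kHz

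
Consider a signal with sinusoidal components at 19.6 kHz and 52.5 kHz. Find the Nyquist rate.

105 kHz

Highest-frequency component: 52.5 kHz.
Nyquist rate = 2 × 52.5 kHz = 105 kHz.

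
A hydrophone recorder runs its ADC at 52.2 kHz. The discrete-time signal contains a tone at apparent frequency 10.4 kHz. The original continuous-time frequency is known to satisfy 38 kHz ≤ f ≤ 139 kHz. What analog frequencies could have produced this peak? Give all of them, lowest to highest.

Frequencies that alias to 10.4 kHz are k·fs ± 10.4 kHz for integer k ≥ 0.
k=0: 10.4 kHz.
k=1: 41.8 kHz, 62.6 kHz.
k=2: 94 kHz, 114.8 kHz.
k=3: 146.2 kHz, 167 kHz.
Within [38 kHz, 139 kHz]: 41.8 kHz, 62.6 kHz, 94 kHz, 114.8 kHz.

41.8 kHz, 62.6 kHz, 94 kHz, 114.8 kHz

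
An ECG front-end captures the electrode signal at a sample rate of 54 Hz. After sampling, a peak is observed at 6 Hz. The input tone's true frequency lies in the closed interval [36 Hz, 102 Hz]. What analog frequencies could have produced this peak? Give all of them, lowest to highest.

48 Hz, 60 Hz, 102 Hz

Frequencies that alias to 6 Hz are k·fs ± 6 Hz for integer k ≥ 0.
k=0: 6 Hz.
k=1: 48 Hz, 60 Hz.
k=2: 102 Hz, 114 Hz.
k=3: 156 Hz, 168 Hz.
Within [36 Hz, 102 Hz]: 48 Hz, 60 Hz, 102 Hz.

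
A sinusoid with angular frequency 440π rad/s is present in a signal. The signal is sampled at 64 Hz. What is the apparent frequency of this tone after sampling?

ω = 440π rad/s → f = ω/(2π) = 220 Hz.
220 Hz mod fs = 28 Hz.
28 Hz ≤ fs/2 = 32 Hz, appears at 28 Hz.

28 Hz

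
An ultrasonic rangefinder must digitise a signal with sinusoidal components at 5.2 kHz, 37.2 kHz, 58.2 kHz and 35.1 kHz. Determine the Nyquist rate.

Highest-frequency component: 58.2 kHz.
Nyquist rate = 2 × 58.2 kHz = 116.4 kHz.

116.4 kHz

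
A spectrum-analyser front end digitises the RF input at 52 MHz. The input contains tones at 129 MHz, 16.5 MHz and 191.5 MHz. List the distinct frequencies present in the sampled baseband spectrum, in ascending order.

fs/2 = 26 MHz.
129 MHz mod fs = 25 MHz.
25 MHz ≤ fs/2 = 26 MHz, appears at 25 MHz.
16.5 MHz ≤ fs/2 = 26 MHz, passes unchanged.
191.5 MHz mod fs = 35.5 MHz.
35.5 MHz > fs/2 = 26 MHz, folds to fs − 35.5 MHz = 16.5 MHz.
Distinct values: {16.5 MHz, 25 MHz}.

16.5 MHz, 25 MHz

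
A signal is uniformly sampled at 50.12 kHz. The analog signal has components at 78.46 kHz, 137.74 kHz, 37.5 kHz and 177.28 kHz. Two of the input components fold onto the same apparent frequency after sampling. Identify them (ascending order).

fs/2 = 25.06 kHz.
78.46 kHz mod fs = 28.34 kHz.
28.34 kHz > fs/2 = 25.06 kHz, folds to fs − 28.34 kHz = 21.78 kHz.
137.74 kHz mod fs = 37.5 kHz.
37.5 kHz > fs/2 = 25.06 kHz, folds to fs − 37.5 kHz = 12.62 kHz.
37.5 kHz > fs/2 = 25.06 kHz, folds to fs − 37.5 kHz = 12.62 kHz.
177.28 kHz mod fs = 26.92 kHz.
26.92 kHz > fs/2 = 25.06 kHz, folds to fs − 26.92 kHz = 23.2 kHz.
37.5 kHz and 137.74 kHz both map to 12.62 kHz.

37.5 kHz, 137.74 kHz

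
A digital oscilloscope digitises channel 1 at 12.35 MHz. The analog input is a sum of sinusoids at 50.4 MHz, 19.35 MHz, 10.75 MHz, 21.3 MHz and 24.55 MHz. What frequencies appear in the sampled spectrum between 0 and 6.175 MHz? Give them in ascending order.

fs/2 = 6.175 MHz.
50.4 MHz mod fs = 1 MHz.
1 MHz ≤ fs/2 = 6.175 MHz, appears at 1 MHz.
19.35 MHz mod fs = 7 MHz.
7 MHz > fs/2 = 6.175 MHz, folds to fs − 7 MHz = 5.35 MHz.
10.75 MHz > fs/2 = 6.175 MHz, folds to fs − 10.75 MHz = 1.6 MHz.
21.3 MHz mod fs = 8.95 MHz.
8.95 MHz > fs/2 = 6.175 MHz, folds to fs − 8.95 MHz = 3.4 MHz.
24.55 MHz mod fs = 12.2 MHz.
12.2 MHz > fs/2 = 6.175 MHz, folds to fs − 12.2 MHz = 0.15 MHz.
Distinct values: {0.15 MHz, 1 MHz, 1.6 MHz, 3.4 MHz, 5.35 MHz}.

0.15 MHz, 1 MHz, 1.6 MHz, 3.4 MHz, 5.35 MHz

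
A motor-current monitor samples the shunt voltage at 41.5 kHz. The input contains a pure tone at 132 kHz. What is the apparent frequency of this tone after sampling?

132 kHz mod fs = 7.5 kHz.
7.5 kHz ≤ fs/2 = 20.75 kHz, appears at 7.5 kHz.

7.5 kHz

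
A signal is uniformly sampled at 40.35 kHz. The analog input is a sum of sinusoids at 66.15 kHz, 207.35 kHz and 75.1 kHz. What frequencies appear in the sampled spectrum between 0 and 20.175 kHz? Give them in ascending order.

5.6 kHz, 14.55 kHz

fs/2 = 20.175 kHz.
66.15 kHz mod fs = 25.8 kHz.
25.8 kHz > fs/2 = 20.175 kHz, folds to fs − 25.8 kHz = 14.55 kHz.
207.35 kHz mod fs = 5.6 kHz.
5.6 kHz ≤ fs/2 = 20.175 kHz, appears at 5.6 kHz.
75.1 kHz mod fs = 34.75 kHz.
34.75 kHz > fs/2 = 20.175 kHz, folds to fs − 34.75 kHz = 5.6 kHz.
Distinct values: {5.6 kHz, 14.55 kHz}.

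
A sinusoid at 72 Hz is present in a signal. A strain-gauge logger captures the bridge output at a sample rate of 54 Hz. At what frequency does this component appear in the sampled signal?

18 Hz

72 Hz mod fs = 18 Hz.
18 Hz ≤ fs/2 = 27 Hz, appears at 18 Hz.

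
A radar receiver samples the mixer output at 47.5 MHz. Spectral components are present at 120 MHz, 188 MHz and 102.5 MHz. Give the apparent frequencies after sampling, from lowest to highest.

2 MHz, 7.5 MHz, 22.5 MHz

fs/2 = 23.75 MHz.
120 MHz mod fs = 25 MHz.
25 MHz > fs/2 = 23.75 MHz, folds to fs − 25 MHz = 22.5 MHz.
188 MHz mod fs = 45.5 MHz.
45.5 MHz > fs/2 = 23.75 MHz, folds to fs − 45.5 MHz = 2 MHz.
102.5 MHz mod fs = 7.5 MHz.
7.5 MHz ≤ fs/2 = 23.75 MHz, appears at 7.5 MHz.
Distinct values: {2 MHz, 7.5 MHz, 22.5 MHz}.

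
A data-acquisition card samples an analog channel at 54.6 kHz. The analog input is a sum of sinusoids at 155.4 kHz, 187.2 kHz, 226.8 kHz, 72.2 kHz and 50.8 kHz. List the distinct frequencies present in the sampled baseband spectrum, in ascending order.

3.8 kHz, 8.4 kHz, 17.6 kHz, 23.4 kHz

fs/2 = 27.3 kHz.
155.4 kHz mod fs = 46.2 kHz.
46.2 kHz > fs/2 = 27.3 kHz, folds to fs − 46.2 kHz = 8.4 kHz.
187.2 kHz mod fs = 23.4 kHz.
23.4 kHz ≤ fs/2 = 27.3 kHz, appears at 23.4 kHz.
226.8 kHz mod fs = 8.4 kHz.
8.4 kHz ≤ fs/2 = 27.3 kHz, appears at 8.4 kHz.
72.2 kHz mod fs = 17.6 kHz.
17.6 kHz ≤ fs/2 = 27.3 kHz, appears at 17.6 kHz.
50.8 kHz > fs/2 = 27.3 kHz, folds to fs − 50.8 kHz = 3.8 kHz.
Distinct values: {3.8 kHz, 8.4 kHz, 17.6 kHz, 23.4 kHz}.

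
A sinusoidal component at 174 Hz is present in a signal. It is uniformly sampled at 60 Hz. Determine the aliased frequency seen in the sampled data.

6 Hz

174 Hz mod fs = 54 Hz.
54 Hz > fs/2 = 30 Hz, folds to fs − 54 Hz = 6 Hz.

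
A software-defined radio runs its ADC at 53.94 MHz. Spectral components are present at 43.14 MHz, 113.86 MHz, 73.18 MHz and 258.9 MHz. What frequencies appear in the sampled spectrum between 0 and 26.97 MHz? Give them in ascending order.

5.98 MHz, 10.8 MHz, 19.24 MHz

fs/2 = 26.97 MHz.
43.14 MHz > fs/2 = 26.97 MHz, folds to fs − 43.14 MHz = 10.8 MHz.
113.86 MHz mod fs = 5.98 MHz.
5.98 MHz ≤ fs/2 = 26.97 MHz, appears at 5.98 MHz.
73.18 MHz mod fs = 19.24 MHz.
19.24 MHz ≤ fs/2 = 26.97 MHz, appears at 19.24 MHz.
258.9 MHz mod fs = 43.14 MHz.
43.14 MHz > fs/2 = 26.97 MHz, folds to fs − 43.14 MHz = 10.8 MHz.
Distinct values: {5.98 MHz, 10.8 MHz, 19.24 MHz}.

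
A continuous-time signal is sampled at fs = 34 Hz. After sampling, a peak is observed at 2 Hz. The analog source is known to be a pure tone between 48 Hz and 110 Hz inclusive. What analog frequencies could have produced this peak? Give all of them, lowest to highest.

66 Hz, 70 Hz, 100 Hz, 104 Hz

Frequencies that alias to 2 Hz are k·fs ± 2 Hz for integer k ≥ 0.
k=0: 2 Hz.
k=1: 32 Hz, 36 Hz.
k=2: 66 Hz, 70 Hz.
k=3: 100 Hz, 104 Hz.
k=4: 134 Hz, 138 Hz.
Within [48 Hz, 110 Hz]: 66 Hz, 70 Hz, 100 Hz, 104 Hz.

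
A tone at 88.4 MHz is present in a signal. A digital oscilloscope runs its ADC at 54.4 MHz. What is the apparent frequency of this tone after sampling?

20.4 MHz

88.4 MHz mod fs = 34 MHz.
34 MHz > fs/2 = 27.2 MHz, folds to fs − 34 MHz = 20.4 MHz.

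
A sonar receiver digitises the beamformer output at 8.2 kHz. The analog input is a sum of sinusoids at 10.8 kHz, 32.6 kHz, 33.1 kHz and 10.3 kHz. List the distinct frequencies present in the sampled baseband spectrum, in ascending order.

fs/2 = 4.1 kHz.
10.8 kHz mod fs = 2.6 kHz.
2.6 kHz ≤ fs/2 = 4.1 kHz, appears at 2.6 kHz.
32.6 kHz mod fs = 8 kHz.
8 kHz > fs/2 = 4.1 kHz, folds to fs − 8 kHz = 0.2 kHz.
33.1 kHz mod fs = 0.3 kHz.
0.3 kHz ≤ fs/2 = 4.1 kHz, appears at 0.3 kHz.
10.3 kHz mod fs = 2.1 kHz.
2.1 kHz ≤ fs/2 = 4.1 kHz, appears at 2.1 kHz.
Distinct values: {0.2 kHz, 0.3 kHz, 2.1 kHz, 2.6 kHz}.

0.2 kHz, 0.3 kHz, 2.1 kHz, 2.6 kHz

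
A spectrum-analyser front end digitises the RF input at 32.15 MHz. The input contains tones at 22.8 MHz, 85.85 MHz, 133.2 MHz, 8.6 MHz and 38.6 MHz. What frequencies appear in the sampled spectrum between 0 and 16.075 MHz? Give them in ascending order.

4.6 MHz, 6.45 MHz, 8.6 MHz, 9.35 MHz, 10.6 MHz

fs/2 = 16.075 MHz.
22.8 MHz > fs/2 = 16.075 MHz, folds to fs − 22.8 MHz = 9.35 MHz.
85.85 MHz mod fs = 21.55 MHz.
21.55 MHz > fs/2 = 16.075 MHz, folds to fs − 21.55 MHz = 10.6 MHz.
133.2 MHz mod fs = 4.6 MHz.
4.6 MHz ≤ fs/2 = 16.075 MHz, appears at 4.6 MHz.
8.6 MHz ≤ fs/2 = 16.075 MHz, passes unchanged.
38.6 MHz mod fs = 6.45 MHz.
6.45 MHz ≤ fs/2 = 16.075 MHz, appears at 6.45 MHz.
Distinct values: {4.6 MHz, 6.45 MHz, 8.6 MHz, 9.35 MHz, 10.6 MHz}.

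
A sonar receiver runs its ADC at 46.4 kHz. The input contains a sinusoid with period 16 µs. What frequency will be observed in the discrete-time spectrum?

16.1 kHz

T = 16 µs → f = 1/T = 62.5 kHz.
62.5 kHz mod fs = 16.1 kHz.
16.1 kHz ≤ fs/2 = 23.2 kHz, appears at 16.1 kHz.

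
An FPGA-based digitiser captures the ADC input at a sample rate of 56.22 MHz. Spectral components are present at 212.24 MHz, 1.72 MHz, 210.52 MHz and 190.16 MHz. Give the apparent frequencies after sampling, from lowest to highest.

fs/2 = 28.11 MHz.
212.24 MHz mod fs = 43.58 MHz.
43.58 MHz > fs/2 = 28.11 MHz, folds to fs − 43.58 MHz = 12.64 MHz.
1.72 MHz ≤ fs/2 = 28.11 MHz, passes unchanged.
210.52 MHz mod fs = 41.86 MHz.
41.86 MHz > fs/2 = 28.11 MHz, folds to fs − 41.86 MHz = 14.36 MHz.
190.16 MHz mod fs = 21.5 MHz.
21.5 MHz ≤ fs/2 = 28.11 MHz, appears at 21.5 MHz.
Distinct values: {1.72 MHz, 12.64 MHz, 14.36 MHz, 21.5 MHz}.

1.72 MHz, 12.64 MHz, 14.36 MHz, 21.5 MHz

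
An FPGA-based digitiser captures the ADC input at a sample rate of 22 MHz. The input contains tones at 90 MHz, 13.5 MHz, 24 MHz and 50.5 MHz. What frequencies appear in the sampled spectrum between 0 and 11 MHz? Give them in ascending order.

2 MHz, 6.5 MHz, 8.5 MHz

fs/2 = 11 MHz.
90 MHz mod fs = 2 MHz.
2 MHz ≤ fs/2 = 11 MHz, appears at 2 MHz.
13.5 MHz > fs/2 = 11 MHz, folds to fs − 13.5 MHz = 8.5 MHz.
24 MHz mod fs = 2 MHz.
2 MHz ≤ fs/2 = 11 MHz, appears at 2 MHz.
50.5 MHz mod fs = 6.5 MHz.
6.5 MHz ≤ fs/2 = 11 MHz, appears at 6.5 MHz.
Distinct values: {2 MHz, 6.5 MHz, 8.5 MHz}.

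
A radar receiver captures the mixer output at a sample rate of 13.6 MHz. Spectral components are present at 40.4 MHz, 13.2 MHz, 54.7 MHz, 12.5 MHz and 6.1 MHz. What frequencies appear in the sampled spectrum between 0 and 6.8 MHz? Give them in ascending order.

0.3 MHz, 0.4 MHz, 1.1 MHz, 6.1 MHz

fs/2 = 6.8 MHz.
40.4 MHz mod fs = 13.2 MHz.
13.2 MHz > fs/2 = 6.8 MHz, folds to fs − 13.2 MHz = 0.4 MHz.
13.2 MHz > fs/2 = 6.8 MHz, folds to fs − 13.2 MHz = 0.4 MHz.
54.7 MHz mod fs = 0.3 MHz.
0.3 MHz ≤ fs/2 = 6.8 MHz, appears at 0.3 MHz.
12.5 MHz > fs/2 = 6.8 MHz, folds to fs − 12.5 MHz = 1.1 MHz.
6.1 MHz ≤ fs/2 = 6.8 MHz, passes unchanged.
Distinct values: {0.3 MHz, 0.4 MHz, 1.1 MHz, 6.1 MHz}.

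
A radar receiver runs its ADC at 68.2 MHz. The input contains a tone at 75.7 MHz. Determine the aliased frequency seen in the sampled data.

75.7 MHz mod fs = 7.5 MHz.
7.5 MHz ≤ fs/2 = 34.1 MHz, appears at 7.5 MHz.

7.5 MHz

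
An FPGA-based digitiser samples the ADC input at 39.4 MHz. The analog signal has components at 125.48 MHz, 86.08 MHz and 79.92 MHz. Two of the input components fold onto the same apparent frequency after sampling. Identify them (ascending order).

fs/2 = 19.7 MHz.
125.48 MHz mod fs = 7.28 MHz.
7.28 MHz ≤ fs/2 = 19.7 MHz, appears at 7.28 MHz.
86.08 MHz mod fs = 7.28 MHz.
7.28 MHz ≤ fs/2 = 19.7 MHz, appears at 7.28 MHz.
79.92 MHz mod fs = 1.12 MHz.
1.12 MHz ≤ fs/2 = 19.7 MHz, appears at 1.12 MHz.
86.08 MHz and 125.48 MHz both map to 7.28 MHz.

86.08 MHz, 125.48 MHz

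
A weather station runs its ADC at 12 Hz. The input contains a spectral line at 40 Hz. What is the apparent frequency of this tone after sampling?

40 Hz mod fs = 4 Hz.
4 Hz ≤ fs/2 = 6 Hz, appears at 4 Hz.

4 Hz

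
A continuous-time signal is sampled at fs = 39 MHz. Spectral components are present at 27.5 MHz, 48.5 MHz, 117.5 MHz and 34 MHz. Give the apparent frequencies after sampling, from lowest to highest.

0.5 MHz, 5 MHz, 9.5 MHz, 11.5 MHz

fs/2 = 19.5 MHz.
27.5 MHz > fs/2 = 19.5 MHz, folds to fs − 27.5 MHz = 11.5 MHz.
48.5 MHz mod fs = 9.5 MHz.
9.5 MHz ≤ fs/2 = 19.5 MHz, appears at 9.5 MHz.
117.5 MHz mod fs = 0.5 MHz.
0.5 MHz ≤ fs/2 = 19.5 MHz, appears at 0.5 MHz.
34 MHz > fs/2 = 19.5 MHz, folds to fs − 34 MHz = 5 MHz.
Distinct values: {0.5 MHz, 5 MHz, 9.5 MHz, 11.5 MHz}.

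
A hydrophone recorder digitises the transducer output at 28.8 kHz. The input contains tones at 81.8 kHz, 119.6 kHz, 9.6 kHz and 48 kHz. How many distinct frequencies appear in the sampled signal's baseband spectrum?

3

fs/2 = 14.4 kHz.
81.8 kHz mod fs = 24.2 kHz.
24.2 kHz > fs/2 = 14.4 kHz, folds to fs − 24.2 kHz = 4.6 kHz.
119.6 kHz mod fs = 4.4 kHz.
4.4 kHz ≤ fs/2 = 14.4 kHz, appears at 4.4 kHz.
9.6 kHz ≤ fs/2 = 14.4 kHz, passes unchanged.
48 kHz mod fs = 19.2 kHz.
19.2 kHz > fs/2 = 14.4 kHz, folds to fs − 19.2 kHz = 9.6 kHz.
Distinct values: {4.4 kHz, 4.6 kHz, 9.6 kHz} → 3.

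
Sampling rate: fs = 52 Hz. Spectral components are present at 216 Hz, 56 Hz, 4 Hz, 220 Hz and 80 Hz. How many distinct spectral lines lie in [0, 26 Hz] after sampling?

fs/2 = 26 Hz.
216 Hz mod fs = 8 Hz.
8 Hz ≤ fs/2 = 26 Hz, appears at 8 Hz.
56 Hz mod fs = 4 Hz.
4 Hz ≤ fs/2 = 26 Hz, appears at 4 Hz.
4 Hz ≤ fs/2 = 26 Hz, passes unchanged.
220 Hz mod fs = 12 Hz.
12 Hz ≤ fs/2 = 26 Hz, appears at 12 Hz.
80 Hz mod fs = 28 Hz.
28 Hz > fs/2 = 26 Hz, folds to fs − 28 Hz = 24 Hz.
Distinct values: {4 Hz, 8 Hz, 12 Hz, 24 Hz} → 4.

4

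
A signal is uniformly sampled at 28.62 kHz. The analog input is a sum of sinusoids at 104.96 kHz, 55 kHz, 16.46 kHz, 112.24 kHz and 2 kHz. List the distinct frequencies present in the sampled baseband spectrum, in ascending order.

2 kHz, 2.24 kHz, 9.52 kHz, 12.16 kHz

fs/2 = 14.31 kHz.
104.96 kHz mod fs = 19.1 kHz.
19.1 kHz > fs/2 = 14.31 kHz, folds to fs − 19.1 kHz = 9.52 kHz.
55 kHz mod fs = 26.38 kHz.
26.38 kHz > fs/2 = 14.31 kHz, folds to fs − 26.38 kHz = 2.24 kHz.
16.46 kHz > fs/2 = 14.31 kHz, folds to fs − 16.46 kHz = 12.16 kHz.
112.24 kHz mod fs = 26.38 kHz.
26.38 kHz > fs/2 = 14.31 kHz, folds to fs − 26.38 kHz = 2.24 kHz.
2 kHz ≤ fs/2 = 14.31 kHz, passes unchanged.
Distinct values: {2 kHz, 2.24 kHz, 9.52 kHz, 12.16 kHz}.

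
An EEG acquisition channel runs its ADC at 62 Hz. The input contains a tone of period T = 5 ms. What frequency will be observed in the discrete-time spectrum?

14 Hz

T = 5 ms → f = 1/T = 200 Hz.
200 Hz mod fs = 14 Hz.
14 Hz ≤ fs/2 = 31 Hz, appears at 14 Hz.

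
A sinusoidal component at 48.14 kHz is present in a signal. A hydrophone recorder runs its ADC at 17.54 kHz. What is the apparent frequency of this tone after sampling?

48.14 kHz mod fs = 13.06 kHz.
13.06 kHz > fs/2 = 8.77 kHz, folds to fs − 13.06 kHz = 4.48 kHz.

4.48 kHz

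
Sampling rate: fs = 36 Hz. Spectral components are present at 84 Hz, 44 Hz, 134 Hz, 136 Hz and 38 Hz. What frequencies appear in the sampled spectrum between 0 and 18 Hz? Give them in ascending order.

2 Hz, 8 Hz, 10 Hz, 12 Hz

fs/2 = 18 Hz.
84 Hz mod fs = 12 Hz.
12 Hz ≤ fs/2 = 18 Hz, appears at 12 Hz.
44 Hz mod fs = 8 Hz.
8 Hz ≤ fs/2 = 18 Hz, appears at 8 Hz.
134 Hz mod fs = 26 Hz.
26 Hz > fs/2 = 18 Hz, folds to fs − 26 Hz = 10 Hz.
136 Hz mod fs = 28 Hz.
28 Hz > fs/2 = 18 Hz, folds to fs − 28 Hz = 8 Hz.
38 Hz mod fs = 2 Hz.
2 Hz ≤ fs/2 = 18 Hz, appears at 2 Hz.
Distinct values: {2 Hz, 8 Hz, 10 Hz, 12 Hz}.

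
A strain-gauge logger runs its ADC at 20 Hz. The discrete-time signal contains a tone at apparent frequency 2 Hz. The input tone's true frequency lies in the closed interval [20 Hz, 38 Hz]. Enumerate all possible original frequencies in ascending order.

22 Hz, 38 Hz

Frequencies that alias to 2 Hz are k·fs ± 2 Hz for integer k ≥ 0.
k=0: 2 Hz.
k=1: 18 Hz, 22 Hz.
k=2: 38 Hz, 42 Hz.
k=3: 58 Hz, 62 Hz.
Within [20 Hz, 38 Hz]: 22 Hz, 38 Hz.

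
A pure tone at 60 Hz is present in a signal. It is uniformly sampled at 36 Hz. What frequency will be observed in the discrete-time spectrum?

12 Hz

60 Hz mod fs = 24 Hz.
24 Hz > fs/2 = 18 Hz, folds to fs − 24 Hz = 12 Hz.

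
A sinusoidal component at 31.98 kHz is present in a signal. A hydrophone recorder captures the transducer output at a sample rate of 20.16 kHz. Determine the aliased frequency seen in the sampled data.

31.98 kHz mod fs = 11.82 kHz.
11.82 kHz > fs/2 = 10.08 kHz, folds to fs − 11.82 kHz = 8.34 kHz.

8.34 kHz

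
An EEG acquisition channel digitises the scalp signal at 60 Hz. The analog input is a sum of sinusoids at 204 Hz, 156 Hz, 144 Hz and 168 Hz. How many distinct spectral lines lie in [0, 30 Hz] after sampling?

fs/2 = 30 Hz.
204 Hz mod fs = 24 Hz.
24 Hz ≤ fs/2 = 30 Hz, appears at 24 Hz.
156 Hz mod fs = 36 Hz.
36 Hz > fs/2 = 30 Hz, folds to fs − 36 Hz = 24 Hz.
144 Hz mod fs = 24 Hz.
24 Hz ≤ fs/2 = 30 Hz, appears at 24 Hz.
168 Hz mod fs = 48 Hz.
48 Hz > fs/2 = 30 Hz, folds to fs − 48 Hz = 12 Hz.
Distinct values: {12 Hz, 24 Hz} → 2.

2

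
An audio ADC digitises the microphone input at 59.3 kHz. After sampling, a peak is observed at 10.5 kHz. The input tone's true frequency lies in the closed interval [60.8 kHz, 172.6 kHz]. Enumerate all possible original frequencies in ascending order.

Frequencies that alias to 10.5 kHz are k·fs ± 10.5 kHz for integer k ≥ 0.
k=0: 10.5 kHz.
k=1: 48.8 kHz, 69.8 kHz.
k=2: 108.1 kHz, 129.1 kHz.
k=3: 167.4 kHz, 188.4 kHz.
k=4: 226.7 kHz, 247.7 kHz.
Within [60.8 kHz, 172.6 kHz]: 69.8 kHz, 108.1 kHz, 129.1 kHz, 167.4 kHz.

69.8 kHz, 108.1 kHz, 129.1 kHz, 167.4 kHz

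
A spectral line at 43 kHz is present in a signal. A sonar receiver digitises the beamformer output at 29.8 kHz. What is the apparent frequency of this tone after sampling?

13.2 kHz

43 kHz mod fs = 13.2 kHz.
13.2 kHz ≤ fs/2 = 14.9 kHz, appears at 13.2 kHz.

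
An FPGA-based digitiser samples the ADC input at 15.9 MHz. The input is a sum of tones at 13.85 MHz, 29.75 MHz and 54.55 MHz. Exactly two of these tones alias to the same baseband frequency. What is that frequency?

fs/2 = 7.95 MHz.
13.85 MHz > fs/2 = 7.95 MHz, folds to fs − 13.85 MHz = 2.05 MHz.
29.75 MHz mod fs = 13.85 MHz.
13.85 MHz > fs/2 = 7.95 MHz, folds to fs − 13.85 MHz = 2.05 MHz.
54.55 MHz mod fs = 6.85 MHz.
6.85 MHz ≤ fs/2 = 7.95 MHz, appears at 6.85 MHz.
13.85 MHz and 29.75 MHz both map to 2.05 MHz.

2.05 MHz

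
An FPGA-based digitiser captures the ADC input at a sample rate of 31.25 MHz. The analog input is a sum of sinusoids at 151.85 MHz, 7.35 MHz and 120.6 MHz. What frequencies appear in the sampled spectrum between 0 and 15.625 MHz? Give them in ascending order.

fs/2 = 15.625 MHz.
151.85 MHz mod fs = 26.85 MHz.
26.85 MHz > fs/2 = 15.625 MHz, folds to fs − 26.85 MHz = 4.4 MHz.
7.35 MHz ≤ fs/2 = 15.625 MHz, passes unchanged.
120.6 MHz mod fs = 26.85 MHz.
26.85 MHz > fs/2 = 15.625 MHz, folds to fs − 26.85 MHz = 4.4 MHz.
Distinct values: {4.4 MHz, 7.35 MHz}.

4.4 MHz, 7.35 MHz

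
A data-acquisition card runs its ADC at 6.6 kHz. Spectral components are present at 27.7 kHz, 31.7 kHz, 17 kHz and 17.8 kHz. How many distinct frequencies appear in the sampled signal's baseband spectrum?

fs/2 = 3.3 kHz.
27.7 kHz mod fs = 1.3 kHz.
1.3 kHz ≤ fs/2 = 3.3 kHz, appears at 1.3 kHz.
31.7 kHz mod fs = 5.3 kHz.
5.3 kHz > fs/2 = 3.3 kHz, folds to fs − 5.3 kHz = 1.3 kHz.
17 kHz mod fs = 3.8 kHz.
3.8 kHz > fs/2 = 3.3 kHz, folds to fs − 3.8 kHz = 2.8 kHz.
17.8 kHz mod fs = 4.6 kHz.
4.6 kHz > fs/2 = 3.3 kHz, folds to fs − 4.6 kHz = 2 kHz.
Distinct values: {1.3 kHz, 2 kHz, 2.8 kHz} → 3.

3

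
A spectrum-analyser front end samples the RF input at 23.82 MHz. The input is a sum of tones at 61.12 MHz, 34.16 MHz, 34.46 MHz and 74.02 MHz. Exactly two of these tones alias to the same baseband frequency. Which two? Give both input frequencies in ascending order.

34.16 MHz, 61.12 MHz

fs/2 = 11.91 MHz.
61.12 MHz mod fs = 13.48 MHz.
13.48 MHz > fs/2 = 11.91 MHz, folds to fs − 13.48 MHz = 10.34 MHz.
34.16 MHz mod fs = 10.34 MHz.
10.34 MHz ≤ fs/2 = 11.91 MHz, appears at 10.34 MHz.
34.46 MHz mod fs = 10.64 MHz.
10.64 MHz ≤ fs/2 = 11.91 MHz, appears at 10.64 MHz.
74.02 MHz mod fs = 2.56 MHz.
2.56 MHz ≤ fs/2 = 11.91 MHz, appears at 2.56 MHz.
34.16 MHz and 61.12 MHz both map to 10.34 MHz.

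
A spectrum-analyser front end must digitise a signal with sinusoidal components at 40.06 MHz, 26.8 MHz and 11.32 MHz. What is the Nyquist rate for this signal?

80.12 MHz

Highest-frequency component: 40.06 MHz.
Nyquist rate = 2 × 40.06 MHz = 80.12 MHz.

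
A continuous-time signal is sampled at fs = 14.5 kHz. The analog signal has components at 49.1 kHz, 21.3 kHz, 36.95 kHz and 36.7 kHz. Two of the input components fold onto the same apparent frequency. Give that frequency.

6.8 kHz

fs/2 = 7.25 kHz.
49.1 kHz mod fs = 5.6 kHz.
5.6 kHz ≤ fs/2 = 7.25 kHz, appears at 5.6 kHz.
21.3 kHz mod fs = 6.8 kHz.
6.8 kHz ≤ fs/2 = 7.25 kHz, appears at 6.8 kHz.
36.95 kHz mod fs = 7.95 kHz.
7.95 kHz > fs/2 = 7.25 kHz, folds to fs − 7.95 kHz = 6.55 kHz.
36.7 kHz mod fs = 7.7 kHz.
7.7 kHz > fs/2 = 7.25 kHz, folds to fs − 7.7 kHz = 6.8 kHz.
21.3 kHz and 36.7 kHz both map to 6.8 kHz.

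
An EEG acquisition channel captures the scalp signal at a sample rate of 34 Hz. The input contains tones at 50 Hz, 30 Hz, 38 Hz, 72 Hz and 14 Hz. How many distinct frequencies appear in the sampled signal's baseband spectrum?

fs/2 = 17 Hz.
50 Hz mod fs = 16 Hz.
16 Hz ≤ fs/2 = 17 Hz, appears at 16 Hz.
30 Hz > fs/2 = 17 Hz, folds to fs − 30 Hz = 4 Hz.
38 Hz mod fs = 4 Hz.
4 Hz ≤ fs/2 = 17 Hz, appears at 4 Hz.
72 Hz mod fs = 4 Hz.
4 Hz ≤ fs/2 = 17 Hz, appears at 4 Hz.
14 Hz ≤ fs/2 = 17 Hz, passes unchanged.
Distinct values: {4 Hz, 14 Hz, 16 Hz} → 3.

3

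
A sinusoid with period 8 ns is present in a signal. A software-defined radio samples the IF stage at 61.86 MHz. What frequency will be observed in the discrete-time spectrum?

T = 8 ns → f = 1/T = 125 MHz.
125 MHz mod fs = 1.28 MHz.
1.28 MHz ≤ fs/2 = 30.93 MHz, appears at 1.28 MHz.

1.28 MHz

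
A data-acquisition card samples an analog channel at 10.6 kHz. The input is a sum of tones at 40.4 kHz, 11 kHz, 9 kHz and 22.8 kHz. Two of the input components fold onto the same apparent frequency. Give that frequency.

1.6 kHz

fs/2 = 5.3 kHz.
40.4 kHz mod fs = 8.6 kHz.
8.6 kHz > fs/2 = 5.3 kHz, folds to fs − 8.6 kHz = 2 kHz.
11 kHz mod fs = 0.4 kHz.
0.4 kHz ≤ fs/2 = 5.3 kHz, appears at 0.4 kHz.
9 kHz > fs/2 = 5.3 kHz, folds to fs − 9 kHz = 1.6 kHz.
22.8 kHz mod fs = 1.6 kHz.
1.6 kHz ≤ fs/2 = 5.3 kHz, appears at 1.6 kHz.
9 kHz and 22.8 kHz both map to 1.6 kHz.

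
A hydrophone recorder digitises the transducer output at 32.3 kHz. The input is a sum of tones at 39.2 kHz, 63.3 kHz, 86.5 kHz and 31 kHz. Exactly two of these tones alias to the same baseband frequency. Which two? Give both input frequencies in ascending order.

31 kHz, 63.3 kHz

fs/2 = 16.15 kHz.
39.2 kHz mod fs = 6.9 kHz.
6.9 kHz ≤ fs/2 = 16.15 kHz, appears at 6.9 kHz.
63.3 kHz mod fs = 31 kHz.
31 kHz > fs/2 = 16.15 kHz, folds to fs − 31 kHz = 1.3 kHz.
86.5 kHz mod fs = 21.9 kHz.
21.9 kHz > fs/2 = 16.15 kHz, folds to fs − 21.9 kHz = 10.4 kHz.
31 kHz > fs/2 = 16.15 kHz, folds to fs − 31 kHz = 1.3 kHz.
31 kHz and 63.3 kHz both map to 1.3 kHz.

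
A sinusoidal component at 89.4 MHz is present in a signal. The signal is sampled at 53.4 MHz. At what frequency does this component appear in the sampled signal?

89.4 MHz mod fs = 36 MHz.
36 MHz > fs/2 = 26.7 MHz, folds to fs − 36 MHz = 17.4 MHz.

17.4 MHz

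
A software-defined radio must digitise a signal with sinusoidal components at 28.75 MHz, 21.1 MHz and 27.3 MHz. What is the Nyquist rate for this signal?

Highest-frequency component: 28.75 MHz.
Nyquist rate = 2 × 28.75 MHz = 57.5 MHz.

57.5 MHz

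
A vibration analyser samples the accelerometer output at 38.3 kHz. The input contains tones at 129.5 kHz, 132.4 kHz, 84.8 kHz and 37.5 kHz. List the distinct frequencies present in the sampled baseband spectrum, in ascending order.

fs/2 = 19.15 kHz.
129.5 kHz mod fs = 14.6 kHz.
14.6 kHz ≤ fs/2 = 19.15 kHz, appears at 14.6 kHz.
132.4 kHz mod fs = 17.5 kHz.
17.5 kHz ≤ fs/2 = 19.15 kHz, appears at 17.5 kHz.
84.8 kHz mod fs = 8.2 kHz.
8.2 kHz ≤ fs/2 = 19.15 kHz, appears at 8.2 kHz.
37.5 kHz > fs/2 = 19.15 kHz, folds to fs − 37.5 kHz = 0.8 kHz.
Distinct values: {0.8 kHz, 8.2 kHz, 14.6 kHz, 17.5 kHz}.

0.8 kHz, 8.2 kHz, 14.6 kHz, 17.5 kHz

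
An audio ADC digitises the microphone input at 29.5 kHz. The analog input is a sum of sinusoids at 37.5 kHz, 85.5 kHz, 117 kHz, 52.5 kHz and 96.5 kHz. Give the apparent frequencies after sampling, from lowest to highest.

fs/2 = 14.75 kHz.
37.5 kHz mod fs = 8 kHz.
8 kHz ≤ fs/2 = 14.75 kHz, appears at 8 kHz.
85.5 kHz mod fs = 26.5 kHz.
26.5 kHz > fs/2 = 14.75 kHz, folds to fs − 26.5 kHz = 3 kHz.
117 kHz mod fs = 28.5 kHz.
28.5 kHz > fs/2 = 14.75 kHz, folds to fs − 28.5 kHz = 1 kHz.
52.5 kHz mod fs = 23 kHz.
23 kHz > fs/2 = 14.75 kHz, folds to fs − 23 kHz = 6.5 kHz.
96.5 kHz mod fs = 8 kHz.
8 kHz ≤ fs/2 = 14.75 kHz, appears at 8 kHz.
Distinct values: {1 kHz, 3 kHz, 6.5 kHz, 8 kHz}.

1 kHz, 3 kHz, 6.5 kHz, 8 kHz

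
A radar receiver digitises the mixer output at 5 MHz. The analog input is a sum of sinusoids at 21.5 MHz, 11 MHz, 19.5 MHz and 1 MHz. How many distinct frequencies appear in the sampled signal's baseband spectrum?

fs/2 = 2.5 MHz.
21.5 MHz mod fs = 1.5 MHz.
1.5 MHz ≤ fs/2 = 2.5 MHz, appears at 1.5 MHz.
11 MHz mod fs = 1 MHz.
1 MHz ≤ fs/2 = 2.5 MHz, appears at 1 MHz.
19.5 MHz mod fs = 4.5 MHz.
4.5 MHz > fs/2 = 2.5 MHz, folds to fs − 4.5 MHz = 0.5 MHz.
1 MHz ≤ fs/2 = 2.5 MHz, passes unchanged.
Distinct values: {0.5 MHz, 1 MHz, 1.5 MHz} → 3.

3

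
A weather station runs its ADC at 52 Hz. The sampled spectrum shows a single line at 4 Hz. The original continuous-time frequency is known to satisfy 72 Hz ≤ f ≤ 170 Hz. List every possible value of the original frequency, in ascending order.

Frequencies that alias to 4 Hz are k·fs ± 4 Hz for integer k ≥ 0.
k=0: 4 Hz.
k=1: 48 Hz, 56 Hz.
k=2: 100 Hz, 108 Hz.
k=3: 152 Hz, 160 Hz.
k=4: 204 Hz, 212 Hz.
Within [72 Hz, 170 Hz]: 100 Hz, 108 Hz, 152 Hz, 160 Hz.

100 Hz, 108 Hz, 152 Hz, 160 Hz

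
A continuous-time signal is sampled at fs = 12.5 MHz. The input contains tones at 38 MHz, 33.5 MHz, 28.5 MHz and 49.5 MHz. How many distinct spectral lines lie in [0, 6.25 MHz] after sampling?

3

fs/2 = 6.25 MHz.
38 MHz mod fs = 0.5 MHz.
0.5 MHz ≤ fs/2 = 6.25 MHz, appears at 0.5 MHz.
33.5 MHz mod fs = 8.5 MHz.
8.5 MHz > fs/2 = 6.25 MHz, folds to fs − 8.5 MHz = 4 MHz.
28.5 MHz mod fs = 3.5 MHz.
3.5 MHz ≤ fs/2 = 6.25 MHz, appears at 3.5 MHz.
49.5 MHz mod fs = 12 MHz.
12 MHz > fs/2 = 6.25 MHz, folds to fs − 12 MHz = 0.5 MHz.
Distinct values: {0.5 MHz, 3.5 MHz, 4 MHz} → 3.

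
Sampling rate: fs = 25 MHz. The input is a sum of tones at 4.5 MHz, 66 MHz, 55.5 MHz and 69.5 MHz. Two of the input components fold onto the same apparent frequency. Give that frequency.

fs/2 = 12.5 MHz.
4.5 MHz ≤ fs/2 = 12.5 MHz, passes unchanged.
66 MHz mod fs = 16 MHz.
16 MHz > fs/2 = 12.5 MHz, folds to fs − 16 MHz = 9 MHz.
55.5 MHz mod fs = 5.5 MHz.
5.5 MHz ≤ fs/2 = 12.5 MHz, appears at 5.5 MHz.
69.5 MHz mod fs = 19.5 MHz.
19.5 MHz > fs/2 = 12.5 MHz, folds to fs − 19.5 MHz = 5.5 MHz.
55.5 MHz and 69.5 MHz both map to 5.5 MHz.

5.5 MHz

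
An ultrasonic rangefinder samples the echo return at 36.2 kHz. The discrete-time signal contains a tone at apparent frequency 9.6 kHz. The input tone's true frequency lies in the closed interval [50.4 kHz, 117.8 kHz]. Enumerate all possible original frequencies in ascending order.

Frequencies that alias to 9.6 kHz are k·fs ± 9.6 kHz for integer k ≥ 0.
k=0: 9.6 kHz.
k=1: 26.6 kHz, 45.8 kHz.
k=2: 62.8 kHz, 82 kHz.
k=3: 99 kHz, 118.2 kHz.
k=4: 135.2 kHz, 154.4 kHz.
Within [50.4 kHz, 117.8 kHz]: 62.8 kHz, 82 kHz, 99 kHz.

62.8 kHz, 82 kHz, 99 kHz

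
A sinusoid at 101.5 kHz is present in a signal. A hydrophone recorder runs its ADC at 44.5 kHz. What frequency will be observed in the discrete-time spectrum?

12.5 kHz

101.5 kHz mod fs = 12.5 kHz.
12.5 kHz ≤ fs/2 = 22.25 kHz, appears at 12.5 kHz.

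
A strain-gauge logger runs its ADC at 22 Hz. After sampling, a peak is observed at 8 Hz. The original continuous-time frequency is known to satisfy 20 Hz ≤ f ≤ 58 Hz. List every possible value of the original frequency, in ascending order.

Frequencies that alias to 8 Hz are k·fs ± 8 Hz for integer k ≥ 0.
k=0: 8 Hz.
k=1: 14 Hz, 30 Hz.
k=2: 36 Hz, 52 Hz.
k=3: 58 Hz, 74 Hz.
k=4: 80 Hz, 96 Hz.
Within [20 Hz, 58 Hz]: 30 Hz, 36 Hz, 52 Hz, 58 Hz.

30 Hz, 36 Hz, 52 Hz, 58 Hz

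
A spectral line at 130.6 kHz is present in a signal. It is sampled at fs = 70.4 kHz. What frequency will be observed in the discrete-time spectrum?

10.2 kHz

130.6 kHz mod fs = 60.2 kHz.
60.2 kHz > fs/2 = 35.2 kHz, folds to fs − 60.2 kHz = 10.2 kHz.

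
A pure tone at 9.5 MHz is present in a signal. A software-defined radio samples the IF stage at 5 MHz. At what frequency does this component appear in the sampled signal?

0.5 MHz

9.5 MHz mod fs = 4.5 MHz.
4.5 MHz > fs/2 = 2.5 MHz, folds to fs − 4.5 MHz = 0.5 MHz.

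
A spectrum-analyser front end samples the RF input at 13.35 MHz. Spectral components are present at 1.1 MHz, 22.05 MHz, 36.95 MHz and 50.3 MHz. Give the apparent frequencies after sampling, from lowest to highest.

1.1 MHz, 3.1 MHz, 4.65 MHz

fs/2 = 6.675 MHz.
1.1 MHz ≤ fs/2 = 6.675 MHz, passes unchanged.
22.05 MHz mod fs = 8.7 MHz.
8.7 MHz > fs/2 = 6.675 MHz, folds to fs − 8.7 MHz = 4.65 MHz.
36.95 MHz mod fs = 10.25 MHz.
10.25 MHz > fs/2 = 6.675 MHz, folds to fs − 10.25 MHz = 3.1 MHz.
50.3 MHz mod fs = 10.25 MHz.
10.25 MHz > fs/2 = 6.675 MHz, folds to fs − 10.25 MHz = 3.1 MHz.
Distinct values: {1.1 MHz, 3.1 MHz, 4.65 MHz}.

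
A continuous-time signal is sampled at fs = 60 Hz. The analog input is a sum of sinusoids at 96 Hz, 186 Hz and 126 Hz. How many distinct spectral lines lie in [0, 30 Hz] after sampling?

fs/2 = 30 Hz.
96 Hz mod fs = 36 Hz.
36 Hz > fs/2 = 30 Hz, folds to fs − 36 Hz = 24 Hz.
186 Hz mod fs = 6 Hz.
6 Hz ≤ fs/2 = 30 Hz, appears at 6 Hz.
126 Hz mod fs = 6 Hz.
6 Hz ≤ fs/2 = 30 Hz, appears at 6 Hz.
Distinct values: {6 Hz, 24 Hz} → 2.

2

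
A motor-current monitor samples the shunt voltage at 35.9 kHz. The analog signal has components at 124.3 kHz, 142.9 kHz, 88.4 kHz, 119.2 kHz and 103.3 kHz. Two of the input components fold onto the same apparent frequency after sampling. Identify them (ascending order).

fs/2 = 17.95 kHz.
124.3 kHz mod fs = 16.6 kHz.
16.6 kHz ≤ fs/2 = 17.95 kHz, appears at 16.6 kHz.
142.9 kHz mod fs = 35.2 kHz.
35.2 kHz > fs/2 = 17.95 kHz, folds to fs − 35.2 kHz = 0.7 kHz.
88.4 kHz mod fs = 16.6 kHz.
16.6 kHz ≤ fs/2 = 17.95 kHz, appears at 16.6 kHz.
119.2 kHz mod fs = 11.5 kHz.
11.5 kHz ≤ fs/2 = 17.95 kHz, appears at 11.5 kHz.
103.3 kHz mod fs = 31.5 kHz.
31.5 kHz > fs/2 = 17.95 kHz, folds to fs − 31.5 kHz = 4.4 kHz.
88.4 kHz and 124.3 kHz both map to 16.6 kHz.

88.4 kHz, 124.3 kHz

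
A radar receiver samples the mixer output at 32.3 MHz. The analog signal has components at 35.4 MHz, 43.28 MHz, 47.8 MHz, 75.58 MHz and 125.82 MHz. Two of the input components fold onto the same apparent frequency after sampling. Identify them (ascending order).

43.28 MHz, 75.58 MHz

fs/2 = 16.15 MHz.
35.4 MHz mod fs = 3.1 MHz.
3.1 MHz ≤ fs/2 = 16.15 MHz, appears at 3.1 MHz.
43.28 MHz mod fs = 10.98 MHz.
10.98 MHz ≤ fs/2 = 16.15 MHz, appears at 10.98 MHz.
47.8 MHz mod fs = 15.5 MHz.
15.5 MHz ≤ fs/2 = 16.15 MHz, appears at 15.5 MHz.
75.58 MHz mod fs = 10.98 MHz.
10.98 MHz ≤ fs/2 = 16.15 MHz, appears at 10.98 MHz.
125.82 MHz mod fs = 28.92 MHz.
28.92 MHz > fs/2 = 16.15 MHz, folds to fs − 28.92 MHz = 3.38 MHz.
43.28 MHz and 75.58 MHz both map to 10.98 MHz.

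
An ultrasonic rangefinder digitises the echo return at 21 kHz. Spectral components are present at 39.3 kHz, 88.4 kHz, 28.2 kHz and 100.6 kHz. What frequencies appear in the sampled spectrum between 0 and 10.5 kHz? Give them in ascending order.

fs/2 = 10.5 kHz.
39.3 kHz mod fs = 18.3 kHz.
18.3 kHz > fs/2 = 10.5 kHz, folds to fs − 18.3 kHz = 2.7 kHz.
88.4 kHz mod fs = 4.4 kHz.
4.4 kHz ≤ fs/2 = 10.5 kHz, appears at 4.4 kHz.
28.2 kHz mod fs = 7.2 kHz.
7.2 kHz ≤ fs/2 = 10.5 kHz, appears at 7.2 kHz.
100.6 kHz mod fs = 16.6 kHz.
16.6 kHz > fs/2 = 10.5 kHz, folds to fs − 16.6 kHz = 4.4 kHz.
Distinct values: {2.7 kHz, 4.4 kHz, 7.2 kHz}.

2.7 kHz, 4.4 kHz, 7.2 kHz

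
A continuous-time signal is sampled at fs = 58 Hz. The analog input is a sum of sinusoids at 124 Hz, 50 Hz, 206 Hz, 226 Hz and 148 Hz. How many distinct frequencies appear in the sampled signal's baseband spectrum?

3

fs/2 = 29 Hz.
124 Hz mod fs = 8 Hz.
8 Hz ≤ fs/2 = 29 Hz, appears at 8 Hz.
50 Hz > fs/2 = 29 Hz, folds to fs − 50 Hz = 8 Hz.
206 Hz mod fs = 32 Hz.
32 Hz > fs/2 = 29 Hz, folds to fs − 32 Hz = 26 Hz.
226 Hz mod fs = 52 Hz.
52 Hz > fs/2 = 29 Hz, folds to fs − 52 Hz = 6 Hz.
148 Hz mod fs = 32 Hz.
32 Hz > fs/2 = 29 Hz, folds to fs − 32 Hz = 26 Hz.
Distinct values: {6 Hz, 8 Hz, 26 Hz} → 3.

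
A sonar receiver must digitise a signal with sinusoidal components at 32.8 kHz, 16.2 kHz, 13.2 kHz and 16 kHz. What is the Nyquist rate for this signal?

Highest-frequency component: 32.8 kHz.
Nyquist rate = 2 × 32.8 kHz = 65.6 kHz.

65.6 kHz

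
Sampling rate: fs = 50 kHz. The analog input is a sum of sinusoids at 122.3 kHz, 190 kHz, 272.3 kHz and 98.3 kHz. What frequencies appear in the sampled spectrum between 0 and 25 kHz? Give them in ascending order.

1.7 kHz, 10 kHz, 22.3 kHz

fs/2 = 25 kHz.
122.3 kHz mod fs = 22.3 kHz.
22.3 kHz ≤ fs/2 = 25 kHz, appears at 22.3 kHz.
190 kHz mod fs = 40 kHz.
40 kHz > fs/2 = 25 kHz, folds to fs − 40 kHz = 10 kHz.
272.3 kHz mod fs = 22.3 kHz.
22.3 kHz ≤ fs/2 = 25 kHz, appears at 22.3 kHz.
98.3 kHz mod fs = 48.3 kHz.
48.3 kHz > fs/2 = 25 kHz, folds to fs − 48.3 kHz = 1.7 kHz.
Distinct values: {1.7 kHz, 10 kHz, 22.3 kHz}.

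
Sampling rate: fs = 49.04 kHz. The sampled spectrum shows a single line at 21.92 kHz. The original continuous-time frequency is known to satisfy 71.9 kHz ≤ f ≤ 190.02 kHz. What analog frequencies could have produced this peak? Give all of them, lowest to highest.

76.16 kHz, 120 kHz, 125.2 kHz, 169.04 kHz, 174.24 kHz

Frequencies that alias to 21.92 kHz are k·fs ± 21.92 kHz for integer k ≥ 0.
k=0: 21.92 kHz.
k=1: 27.12 kHz, 70.96 kHz.
k=2: 76.16 kHz, 120 kHz.
k=3: 125.2 kHz, 169.04 kHz.
k=4: 174.24 kHz, 218.08 kHz.
k=5: 223.28 kHz, 267.12 kHz.
Within [71.9 kHz, 190.02 kHz]: 76.16 kHz, 120 kHz, 125.2 kHz, 169.04 kHz, 174.24 kHz.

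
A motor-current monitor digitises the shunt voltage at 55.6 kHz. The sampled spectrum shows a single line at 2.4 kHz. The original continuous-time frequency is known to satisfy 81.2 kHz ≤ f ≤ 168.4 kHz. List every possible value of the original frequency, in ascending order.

108.8 kHz, 113.6 kHz, 164.4 kHz

Frequencies that alias to 2.4 kHz are k·fs ± 2.4 kHz for integer k ≥ 0.
k=0: 2.4 kHz.
k=1: 53.2 kHz, 58 kHz.
k=2: 108.8 kHz, 113.6 kHz.
k=3: 164.4 kHz, 169.2 kHz.
k=4: 220 kHz, 224.8 kHz.
Within [81.2 kHz, 168.4 kHz]: 108.8 kHz, 113.6 kHz, 164.4 kHz.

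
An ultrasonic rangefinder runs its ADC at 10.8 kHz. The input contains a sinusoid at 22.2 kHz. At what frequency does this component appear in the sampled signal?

0.6 kHz

22.2 kHz mod fs = 0.6 kHz.
0.6 kHz ≤ fs/2 = 5.4 kHz, appears at 0.6 kHz.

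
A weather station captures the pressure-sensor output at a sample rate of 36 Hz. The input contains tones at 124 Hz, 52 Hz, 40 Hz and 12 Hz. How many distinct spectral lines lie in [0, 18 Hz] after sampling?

3

fs/2 = 18 Hz.
124 Hz mod fs = 16 Hz.
16 Hz ≤ fs/2 = 18 Hz, appears at 16 Hz.
52 Hz mod fs = 16 Hz.
16 Hz ≤ fs/2 = 18 Hz, appears at 16 Hz.
40 Hz mod fs = 4 Hz.
4 Hz ≤ fs/2 = 18 Hz, appears at 4 Hz.
12 Hz ≤ fs/2 = 18 Hz, passes unchanged.
Distinct values: {4 Hz, 12 Hz, 16 Hz} → 3.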